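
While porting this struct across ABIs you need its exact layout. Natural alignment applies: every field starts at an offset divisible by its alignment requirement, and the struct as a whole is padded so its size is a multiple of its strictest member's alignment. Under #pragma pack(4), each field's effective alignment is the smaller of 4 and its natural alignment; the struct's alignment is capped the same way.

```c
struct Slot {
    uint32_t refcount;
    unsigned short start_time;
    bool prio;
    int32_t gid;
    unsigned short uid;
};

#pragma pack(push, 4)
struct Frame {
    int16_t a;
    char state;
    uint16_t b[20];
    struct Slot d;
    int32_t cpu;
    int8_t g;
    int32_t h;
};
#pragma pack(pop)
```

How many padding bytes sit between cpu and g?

0

Slot: refcount at 0 (size 4, align 4) → ends 4; start_time at 4 (size 2, align 2) → ends 6; prio at 6 (size 1, align 1) → ends 7; pad 1 to align 4 for gid; gid at 8 (size 4, align 4) → ends 12; uid at 12 (size 2, align 2) → ends 14; tail pad 2 to reach multiple of 4; total 16 bytes, alignment 4
a at 0 (size 2, align 2) → ends 2
state at 2 (size 1, align 1) → ends 3
pad 1 to align 2 for b
b at 4 (size 40, align 2) → ends 44
d at 44 (size 16, align 4) → ends 60
cpu at 60 (size 4, align 4) → ends 64
g at 64 (size 1, align 1) → ends 65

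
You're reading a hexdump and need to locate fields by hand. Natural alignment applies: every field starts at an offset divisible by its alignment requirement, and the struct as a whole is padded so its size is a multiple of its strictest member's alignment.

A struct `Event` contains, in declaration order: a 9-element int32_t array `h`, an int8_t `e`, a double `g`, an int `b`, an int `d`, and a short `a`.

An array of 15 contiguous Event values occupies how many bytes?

h at 0 (size 36, align 4) → ends 36
e at 36 (size 1, align 1) → ends 37
pad 3 to align 8 for g
g at 40 (size 8, align 8) → ends 48
b at 48 (size 4, align 4) → ends 52
d at 52 (size 4, align 4) → ends 56
a at 56 (size 2, align 2) → ends 58
tail pad 6 to reach multiple of 8
total 64 bytes, alignment 8
array of 15: 15 × 64 = 960

960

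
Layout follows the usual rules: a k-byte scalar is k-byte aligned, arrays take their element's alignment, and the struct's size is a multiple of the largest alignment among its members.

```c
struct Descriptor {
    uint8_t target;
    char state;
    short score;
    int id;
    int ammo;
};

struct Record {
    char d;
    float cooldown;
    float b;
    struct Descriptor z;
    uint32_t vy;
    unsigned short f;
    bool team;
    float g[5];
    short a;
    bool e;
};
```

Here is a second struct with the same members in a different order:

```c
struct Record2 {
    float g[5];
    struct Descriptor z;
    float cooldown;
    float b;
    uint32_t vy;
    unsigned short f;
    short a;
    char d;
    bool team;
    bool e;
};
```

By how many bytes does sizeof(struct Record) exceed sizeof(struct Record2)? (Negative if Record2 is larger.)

4

Descriptor: @0: target [1B, align 1] → 1; @1: state [1B, align 1] → 2; @2: score [2B, align 2] → 4; @4: id [4B, align 4] → 8; @8: ammo [4B, align 4] → 12; size 12, align 4
@0: d [1B, align 1] → 1
+3 pad (align 4)
@4: cooldown [4B, align 4] → 8
@8: b [4B, align 4] → 12
@12: z [12B, align 4] → 24
@24: vy [4B, align 4] → 28
@28: f [2B, align 2] → 30
@30: team [1B, align 1] → 31
+1 pad (align 4)
@32: g [20B, align 4] → 52
@52: a [2B, align 2] → 54
@54: e [1B, align 1] → 55
+1 tail pad (align 4)
size 56, align 4
— Record2 —
@0: g [20B, align 4] → 20
@20: z [12B, align 4] → 32
@32: cooldown [4B, align 4] → 36
@36: b [4B, align 4] → 40
@40: vy [4B, align 4] → 44
@44: f [2B, align 2] → 46
@46: a [2B, align 2] → 48
@48: d [1B, align 1] → 49
@49: team [1B, align 1] → 50
@50: e [1B, align 1] → 51
+1 tail pad (align 4)
size 52, align 4
56 − 52 = 4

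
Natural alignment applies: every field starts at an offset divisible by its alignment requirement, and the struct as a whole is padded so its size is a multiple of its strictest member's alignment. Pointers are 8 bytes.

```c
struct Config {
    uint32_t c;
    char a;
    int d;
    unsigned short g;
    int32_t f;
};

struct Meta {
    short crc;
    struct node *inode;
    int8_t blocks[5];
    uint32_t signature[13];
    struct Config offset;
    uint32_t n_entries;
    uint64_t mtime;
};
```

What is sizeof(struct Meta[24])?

Config: c at 0 (size 4, align 4) → ends 4; a at 4 (size 1, align 1) → ends 5; pad 3 to align 4 for d; d at 8 (size 4, align 4) → ends 12; g at 12 (size 2, align 2) → ends 14; pad 2 to align 4 for f; f at 16 (size 4, align 4) → ends 20; total 20 bytes, alignment 4
crc at 0 (size 2, align 2) → ends 2
pad 6 to align 8 for inode
inode at 8 (size 8, align 8) → ends 16
blocks at 16 (size 5, align 1) → ends 21
pad 3 to align 4 for signature
signature at 24 (size 52, align 4) → ends 76
offset at 76 (size 20, align 4) → ends 96
n_entries at 96 (size 4, align 4) → ends 100
pad 4 to align 8 for mtime
mtime at 104 (size 8, align 8) → ends 112
total 112 bytes, alignment 8
array of 24: 24 × 112 = 2688

2688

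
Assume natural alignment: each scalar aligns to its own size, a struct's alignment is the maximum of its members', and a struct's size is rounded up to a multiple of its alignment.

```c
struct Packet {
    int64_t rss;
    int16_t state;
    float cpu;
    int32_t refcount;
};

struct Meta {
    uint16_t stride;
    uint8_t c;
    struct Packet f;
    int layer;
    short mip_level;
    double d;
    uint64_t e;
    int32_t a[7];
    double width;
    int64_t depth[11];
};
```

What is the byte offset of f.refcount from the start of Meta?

24

Packet: 0..8  rss  (8B, 8-aligned); 8..10  state  (2B, 2-aligned); 10..12  -- padding (2B); 12..16  cpu  (4B, 4-aligned); 16..20  refcount  (4B, 4-aligned); 20..24  -- tail padding (4B); sizeof = 24, alignof = 8
0..2  stride  (2B, 2-aligned)
2..3  c  (1B, 1-aligned)
3..8  -- padding (5B)
8..32  f  (24B, 8-aligned)
within Packet: refcount at 16
8 + 16 = 24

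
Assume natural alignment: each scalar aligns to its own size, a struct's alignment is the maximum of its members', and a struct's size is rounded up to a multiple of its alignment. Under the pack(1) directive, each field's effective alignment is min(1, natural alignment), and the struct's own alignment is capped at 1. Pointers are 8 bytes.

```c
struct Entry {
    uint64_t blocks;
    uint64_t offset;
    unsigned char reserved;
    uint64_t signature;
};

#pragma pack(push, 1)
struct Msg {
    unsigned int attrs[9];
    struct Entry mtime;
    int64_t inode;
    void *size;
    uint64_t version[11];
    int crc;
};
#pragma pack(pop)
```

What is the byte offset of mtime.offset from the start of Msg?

Entry: @0: blocks [8B, align 8] → 8; @8: offset [8B, align 8] → 16; @16: reserved [1B, align 1] → 17; +7 pad (align 8); @24: signature [8B, align 8] → 32; size 32, align 8
@0: attrs [36B, align 1] → 36
@36: mtime [32B, align 1] → 68
within Entry: offset at 8
36 + 8 = 44

44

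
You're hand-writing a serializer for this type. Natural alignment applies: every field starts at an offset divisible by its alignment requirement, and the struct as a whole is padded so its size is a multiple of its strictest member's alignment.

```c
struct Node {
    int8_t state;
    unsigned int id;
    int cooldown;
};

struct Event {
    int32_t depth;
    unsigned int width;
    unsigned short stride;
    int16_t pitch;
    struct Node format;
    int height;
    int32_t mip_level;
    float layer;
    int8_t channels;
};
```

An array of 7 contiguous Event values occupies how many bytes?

Node: state at 0 (size 1, align 1) → ends 1; pad 3 to align 4 for id; id at 4 (size 4, align 4) → ends 8; cooldown at 8 (size 4, align 4) → ends 12; total 12 bytes, alignment 4
depth at 0 (size 4, align 4) → ends 4
width at 4 (size 4, align 4) → ends 8
stride at 8 (size 2, align 2) → ends 10
pitch at 10 (size 2, align 2) → ends 12
format at 12 (size 12, align 4) → ends 24
height at 24 (size 4, align 4) → ends 28
mip_level at 28 (size 4, align 4) → ends 32
layer at 32 (size 4, align 4) → ends 36
channels at 36 (size 1, align 1) → ends 37
tail pad 3 to reach multiple of 4
total 40 bytes, alignment 4
array of 7: 7 × 40 = 280

280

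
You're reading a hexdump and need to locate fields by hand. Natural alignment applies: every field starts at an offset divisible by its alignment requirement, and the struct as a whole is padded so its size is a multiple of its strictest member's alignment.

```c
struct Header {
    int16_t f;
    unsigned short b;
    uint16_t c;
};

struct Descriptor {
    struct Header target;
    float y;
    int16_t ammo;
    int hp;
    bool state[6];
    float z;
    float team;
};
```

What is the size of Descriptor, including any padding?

36

Header: 0..2  f  (2B, 2-aligned); 2..4  b  (2B, 2-aligned); 4..6  c  (2B, 2-aligned); sizeof = 6, alignof = 2
0..6  target  (6B, 2-aligned)
6..8  -- padding (2B)
8..12  y  (4B, 4-aligned)
12..14  ammo  (2B, 2-aligned)
14..16  -- padding (2B)
16..20  hp  (4B, 4-aligned)
20..26  state  (6B, 1-aligned)
26..28  -- padding (2B)
28..32  z  (4B, 4-aligned)
32..36  team  (4B, 4-aligned)
sizeof = 36, alignof = 4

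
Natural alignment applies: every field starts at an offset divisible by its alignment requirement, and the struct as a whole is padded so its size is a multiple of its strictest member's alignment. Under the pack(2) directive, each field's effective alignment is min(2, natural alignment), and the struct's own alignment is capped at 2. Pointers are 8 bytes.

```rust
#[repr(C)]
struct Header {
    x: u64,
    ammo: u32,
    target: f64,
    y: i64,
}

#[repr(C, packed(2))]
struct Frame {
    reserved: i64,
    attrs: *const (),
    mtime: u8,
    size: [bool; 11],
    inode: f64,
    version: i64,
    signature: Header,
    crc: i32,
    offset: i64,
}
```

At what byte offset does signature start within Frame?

Header: x at 0 (size 8, align 8) → ends 8; ammo at 8 (size 4, align 4) → ends 12; pad 4 to align 8 for target; target at 16 (size 8, align 8) → ends 24; y at 24 (size 8, align 8) → ends 32; total 32 bytes, alignment 8
reserved at 0 (size 8, align 2) → ends 8
attrs at 8 (size 8, align 2) → ends 16
mtime at 16 (size 1, align 1) → ends 17
size at 17 (size 11, align 1) → ends 28
inode at 28 (size 8, align 2) → ends 36
version at 36 (size 8, align 2) → ends 44
signature at 44 (size 32, align 2) → ends 76

44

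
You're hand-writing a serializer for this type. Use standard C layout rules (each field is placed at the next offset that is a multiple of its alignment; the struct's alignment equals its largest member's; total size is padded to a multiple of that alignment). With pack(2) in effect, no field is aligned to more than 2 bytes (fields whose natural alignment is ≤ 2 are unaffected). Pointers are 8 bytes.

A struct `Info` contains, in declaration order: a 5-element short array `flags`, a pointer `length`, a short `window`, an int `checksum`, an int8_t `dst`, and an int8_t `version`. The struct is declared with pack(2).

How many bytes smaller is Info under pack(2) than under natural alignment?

natural layout:
  @0: flags [10B, align 2] → 10
  +6 pad (align 8)
  @16: length [8B, align 8] → 24
  @24: window [2B, align 2] → 26
  +2 pad (align 4)
  @28: checksum [4B, align 4] → 32
  @32: dst [1B, align 1] → 33
  @33: version [1B, align 1] → 34
  +6 tail pad (align 8)
  size 40, align 8
packed(2) layout:
  @0: flags [10B, align 2] → 10
  @10: length [8B, align 2] → 18
  @18: window [2B, align 2] → 20
  @20: checksum [4B, align 2] → 24
  @24: dst [1B, align 1] → 25
  @25: version [1B, align 1] → 26
  size 26, align 2
40 − 26 = 14

14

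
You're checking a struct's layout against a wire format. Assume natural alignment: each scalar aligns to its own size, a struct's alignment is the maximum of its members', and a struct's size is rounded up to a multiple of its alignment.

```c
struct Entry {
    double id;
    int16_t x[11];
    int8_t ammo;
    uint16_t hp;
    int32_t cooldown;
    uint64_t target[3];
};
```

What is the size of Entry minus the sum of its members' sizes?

3

@0: id [8B, align 8] → 8
@8: x [22B, align 2] → 30
@30: ammo [1B, align 1] → 31
+1 pad (align 2)
@32: hp [2B, align 2] → 34
+2 pad (align 4)
@36: cooldown [4B, align 4] → 40
@40: target [24B, align 8] → 64
size 64, align 8
data bytes 61, size 64 → padding 3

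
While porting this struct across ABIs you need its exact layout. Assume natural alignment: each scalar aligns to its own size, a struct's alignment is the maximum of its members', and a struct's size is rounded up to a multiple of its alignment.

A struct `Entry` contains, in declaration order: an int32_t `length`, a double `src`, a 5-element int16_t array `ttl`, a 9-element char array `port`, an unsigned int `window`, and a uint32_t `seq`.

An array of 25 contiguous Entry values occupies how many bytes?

@0: length [4B, align 4] → 4
+4 pad (align 8)
@8: src [8B, align 8] → 16
@16: ttl [10B, align 2] → 26
@26: port [9B, align 1] → 35
+1 pad (align 4)
@36: window [4B, align 4] → 40
@40: seq [4B, align 4] → 44
+4 tail pad (align 8)
size 48, align 8
array of 25: 25 × 48 = 1200

1200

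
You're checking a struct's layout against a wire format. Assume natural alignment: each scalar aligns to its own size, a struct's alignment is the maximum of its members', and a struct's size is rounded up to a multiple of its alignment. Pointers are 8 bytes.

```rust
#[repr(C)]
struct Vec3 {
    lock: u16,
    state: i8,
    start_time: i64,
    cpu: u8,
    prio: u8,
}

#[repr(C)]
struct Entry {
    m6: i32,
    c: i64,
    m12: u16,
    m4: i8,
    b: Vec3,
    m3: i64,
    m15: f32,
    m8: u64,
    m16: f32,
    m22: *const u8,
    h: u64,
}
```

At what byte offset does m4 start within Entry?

18

Vec3: lock at 0 (size 2, align 2) → ends 2; state at 2 (size 1, align 1) → ends 3; pad 5 to align 8 for start_time; start_time at 8 (size 8, align 8) → ends 16; cpu at 16 (size 1, align 1) → ends 17; prio at 17 (size 1, align 1) → ends 18; tail pad 6 to reach multiple of 8; total 24 bytes, alignment 8
m6 at 0 (size 4, align 4) → ends 4
pad 4 to align 8 for c
c at 8 (size 8, align 8) → ends 16
m12 at 16 (size 2, align 2) → ends 18
m4 at 18 (size 1, align 1) → ends 19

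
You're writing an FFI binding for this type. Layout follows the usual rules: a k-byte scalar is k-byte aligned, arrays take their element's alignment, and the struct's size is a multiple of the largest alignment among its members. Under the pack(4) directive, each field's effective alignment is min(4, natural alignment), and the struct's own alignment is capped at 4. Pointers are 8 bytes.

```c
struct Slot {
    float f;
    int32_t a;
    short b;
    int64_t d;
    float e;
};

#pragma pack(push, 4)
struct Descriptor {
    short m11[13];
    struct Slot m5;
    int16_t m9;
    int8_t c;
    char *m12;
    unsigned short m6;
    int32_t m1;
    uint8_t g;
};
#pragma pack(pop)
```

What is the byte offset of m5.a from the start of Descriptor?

32

Slot: f at 0 (size 4, align 4) → ends 4; a at 4 (size 4, align 4) → ends 8; b at 8 (size 2, align 2) → ends 10; pad 6 to align 8 for d; d at 16 (size 8, align 8) → ends 24; e at 24 (size 4, align 4) → ends 28; tail pad 4 to reach multiple of 8; total 32 bytes, alignment 8
m11 at 0 (size 26, align 2) → ends 26
pad 2 to align 4 for m5
m5 at 28 (size 32, align 4) → ends 60
within Slot: a at 4
28 + 4 = 32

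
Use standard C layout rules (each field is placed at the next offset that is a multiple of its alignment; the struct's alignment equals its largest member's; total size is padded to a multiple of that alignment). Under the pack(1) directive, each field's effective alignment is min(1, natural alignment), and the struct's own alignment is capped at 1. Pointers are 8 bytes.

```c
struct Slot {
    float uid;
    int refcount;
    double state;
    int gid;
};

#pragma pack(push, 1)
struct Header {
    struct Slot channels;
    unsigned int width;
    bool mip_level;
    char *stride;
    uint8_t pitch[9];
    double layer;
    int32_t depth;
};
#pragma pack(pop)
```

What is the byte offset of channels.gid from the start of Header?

16

Slot: 0..4  uid  (4B, 4-aligned); 4..8  refcount  (4B, 4-aligned); 8..16  state  (8B, 8-aligned); 16..20  gid  (4B, 4-aligned); 20..24  -- tail padding (4B); sizeof = 24, alignof = 8
0..24  channels  (24B, 1-aligned)
within Slot: gid at 16
0 + 16 = 16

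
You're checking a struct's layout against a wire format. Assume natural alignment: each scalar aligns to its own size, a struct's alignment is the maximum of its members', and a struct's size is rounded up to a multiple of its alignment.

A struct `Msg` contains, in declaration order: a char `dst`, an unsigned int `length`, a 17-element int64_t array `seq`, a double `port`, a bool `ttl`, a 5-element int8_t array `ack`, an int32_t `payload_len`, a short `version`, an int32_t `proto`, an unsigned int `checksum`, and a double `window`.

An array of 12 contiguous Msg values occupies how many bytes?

@0: dst [1B, align 1] → 1
+3 pad (align 4)
@4: length [4B, align 4] → 8
@8: seq [136B, align 8] → 144
@144: port [8B, align 8] → 152
@152: ttl [1B, align 1] → 153
@153: ack [5B, align 1] → 158
+2 pad (align 4)
@160: payload_len [4B, align 4] → 164
@164: version [2B, align 2] → 166
+2 pad (align 4)
@168: proto [4B, align 4] → 172
@172: checksum [4B, align 4] → 176
@176: window [8B, align 8] → 184
size 184, align 8
array of 12: 12 × 184 = 2208

2208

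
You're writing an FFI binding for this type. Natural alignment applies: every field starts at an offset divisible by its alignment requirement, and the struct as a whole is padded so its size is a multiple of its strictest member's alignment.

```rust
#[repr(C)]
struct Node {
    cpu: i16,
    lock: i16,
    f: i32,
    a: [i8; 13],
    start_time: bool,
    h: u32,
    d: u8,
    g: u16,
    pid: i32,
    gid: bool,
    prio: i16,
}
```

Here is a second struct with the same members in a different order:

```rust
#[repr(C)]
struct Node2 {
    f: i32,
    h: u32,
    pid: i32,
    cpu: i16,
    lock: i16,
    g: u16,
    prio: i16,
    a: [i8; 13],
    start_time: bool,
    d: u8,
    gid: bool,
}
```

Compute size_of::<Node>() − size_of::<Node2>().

0..2  cpu  (2B, 2-aligned)
2..4  lock  (2B, 2-aligned)
4..8  f  (4B, 4-aligned)
8..21  a  (13B, 1-aligned)
21..22  start_time  (1B, 1-aligned)
22..24  -- padding (2B)
24..28  h  (4B, 4-aligned)
28..29  d  (1B, 1-aligned)
29..30  -- padding (1B)
30..32  g  (2B, 2-aligned)
32..36  pid  (4B, 4-aligned)
36..37  gid  (1B, 1-aligned)
37..38  -- padding (1B)
38..40  prio  (2B, 2-aligned)
sizeof = 40, alignof = 4
— Node2 —
0..4  f  (4B, 4-aligned)
4..8  h  (4B, 4-aligned)
8..12  pid  (4B, 4-aligned)
12..14  cpu  (2B, 2-aligned)
14..16  lock  (2B, 2-aligned)
16..18  g  (2B, 2-aligned)
18..20  prio  (2B, 2-aligned)
20..33  a  (13B, 1-aligned)
33..34  start_time  (1B, 1-aligned)
34..35  d  (1B, 1-aligned)
35..36  gid  (1B, 1-aligned)
sizeof = 36, alignof = 4
40 − 36 = 4

4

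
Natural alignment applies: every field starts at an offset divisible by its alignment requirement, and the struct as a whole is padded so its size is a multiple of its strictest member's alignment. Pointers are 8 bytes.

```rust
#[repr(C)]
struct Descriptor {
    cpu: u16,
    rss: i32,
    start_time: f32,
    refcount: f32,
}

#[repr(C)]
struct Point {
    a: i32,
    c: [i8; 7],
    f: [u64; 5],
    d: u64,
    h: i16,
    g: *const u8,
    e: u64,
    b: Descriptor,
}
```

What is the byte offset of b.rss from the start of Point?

92

Descriptor: @0: cpu [2B, align 2] → 2; +2 pad (align 4); @4: rss [4B, align 4] → 8; @8: start_time [4B, align 4] → 12; @12: refcount [4B, align 4] → 16; size 16, align 4
@0: a [4B, align 4] → 4
@4: c [7B, align 1] → 11
+5 pad (align 8)
@16: f [40B, align 8] → 56
@56: d [8B, align 8] → 64
@64: h [2B, align 2] → 66
+6 pad (align 8)
@72: g [8B, align 8] → 80
@80: e [8B, align 8] → 88
@88: b [16B, align 4] → 104
within Descriptor: rss at 4
88 + 4 = 92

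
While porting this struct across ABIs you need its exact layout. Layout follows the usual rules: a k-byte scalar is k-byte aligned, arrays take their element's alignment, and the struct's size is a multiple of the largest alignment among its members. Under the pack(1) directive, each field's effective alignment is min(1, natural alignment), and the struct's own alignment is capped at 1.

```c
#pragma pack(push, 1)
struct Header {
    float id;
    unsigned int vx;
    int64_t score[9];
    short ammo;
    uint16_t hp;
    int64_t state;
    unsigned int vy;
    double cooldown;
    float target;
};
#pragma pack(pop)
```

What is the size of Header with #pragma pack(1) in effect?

id at 0 (size 4, align 1) → ends 4
vx at 4 (size 4, align 1) → ends 8
score at 8 (size 72, align 1) → ends 80
ammo at 80 (size 2, align 1) → ends 82
hp at 82 (size 2, align 1) → ends 84
state at 84 (size 8, align 1) → ends 92
vy at 92 (size 4, align 1) → ends 96
cooldown at 96 (size 8, align 1) → ends 104
target at 104 (size 4, align 1) → ends 108
total 108 bytes, alignment 1

108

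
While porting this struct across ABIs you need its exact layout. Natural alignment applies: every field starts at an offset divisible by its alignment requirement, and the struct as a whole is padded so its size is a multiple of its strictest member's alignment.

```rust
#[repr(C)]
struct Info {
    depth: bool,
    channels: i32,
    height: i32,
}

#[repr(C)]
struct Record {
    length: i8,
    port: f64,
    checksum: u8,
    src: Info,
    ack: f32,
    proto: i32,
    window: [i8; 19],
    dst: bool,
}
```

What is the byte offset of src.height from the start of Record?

Info: 0..1  depth  (1B, 1-aligned); 1..4  -- padding (3B); 4..8  channels  (4B, 4-aligned); 8..12  height  (4B, 4-aligned); sizeof = 12, alignof = 4
0..1  length  (1B, 1-aligned)
1..8  -- padding (7B)
8..16  port  (8B, 8-aligned)
16..17  checksum  (1B, 1-aligned)
17..20  -- padding (3B)
20..32  src  (12B, 4-aligned)
within Info: height at 8
20 + 8 = 28

28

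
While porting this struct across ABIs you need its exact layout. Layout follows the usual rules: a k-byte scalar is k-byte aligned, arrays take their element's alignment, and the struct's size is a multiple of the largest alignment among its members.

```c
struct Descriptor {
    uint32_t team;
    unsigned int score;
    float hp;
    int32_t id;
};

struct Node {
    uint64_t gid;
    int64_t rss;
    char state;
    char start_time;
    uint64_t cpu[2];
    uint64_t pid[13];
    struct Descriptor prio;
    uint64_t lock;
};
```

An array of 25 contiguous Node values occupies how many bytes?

Descriptor: @0: team [4B, align 4] → 4; @4: score [4B, align 4] → 8; @8: hp [4B, align 4] → 12; @12: id [4B, align 4] → 16; size 16, align 4
@0: gid [8B, align 8] → 8
@8: rss [8B, align 8] → 16
@16: state [1B, align 1] → 17
@17: start_time [1B, align 1] → 18
+6 pad (align 8)
@24: cpu [16B, align 8] → 40
@40: pid [104B, align 8] → 144
@144: prio [16B, align 4] → 160
@160: lock [8B, align 8] → 168
size 168, align 8
array of 25: 25 × 168 = 4200

4200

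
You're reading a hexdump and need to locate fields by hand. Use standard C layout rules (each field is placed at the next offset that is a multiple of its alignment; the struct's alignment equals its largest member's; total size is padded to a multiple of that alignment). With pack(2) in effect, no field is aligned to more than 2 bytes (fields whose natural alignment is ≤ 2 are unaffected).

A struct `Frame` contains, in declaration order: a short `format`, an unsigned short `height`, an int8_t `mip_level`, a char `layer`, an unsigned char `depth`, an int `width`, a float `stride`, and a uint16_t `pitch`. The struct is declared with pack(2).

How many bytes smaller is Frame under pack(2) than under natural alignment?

natural layout:
  0..2  format  (2B, 2-aligned)
  2..4  height  (2B, 2-aligned)
  4..5  mip_level  (1B, 1-aligned)
  5..6  layer  (1B, 1-aligned)
  6..7  depth  (1B, 1-aligned)
  7..8  -- padding (1B)
  8..12  width  (4B, 4-aligned)
  12..16  stride  (4B, 4-aligned)
  16..18  pitch  (2B, 2-aligned)
  18..20  -- tail padding (2B)
  sizeof = 20, alignof = 4
packed(2) layout:
  0..2  format  (2B, 2-aligned)
  2..4  height  (2B, 2-aligned)
  4..5  mip_level  (1B, 1-aligned)
  5..6  layer  (1B, 1-aligned)
  6..7  depth  (1B, 1-aligned)
  7..8  -- padding (1B)
  8..12  width  (4B, 2-aligned)
  12..16  stride  (4B, 2-aligned)
  16..18  pitch  (2B, 2-aligned)
  sizeof = 18, alignof = 2
20 − 18 = 2

2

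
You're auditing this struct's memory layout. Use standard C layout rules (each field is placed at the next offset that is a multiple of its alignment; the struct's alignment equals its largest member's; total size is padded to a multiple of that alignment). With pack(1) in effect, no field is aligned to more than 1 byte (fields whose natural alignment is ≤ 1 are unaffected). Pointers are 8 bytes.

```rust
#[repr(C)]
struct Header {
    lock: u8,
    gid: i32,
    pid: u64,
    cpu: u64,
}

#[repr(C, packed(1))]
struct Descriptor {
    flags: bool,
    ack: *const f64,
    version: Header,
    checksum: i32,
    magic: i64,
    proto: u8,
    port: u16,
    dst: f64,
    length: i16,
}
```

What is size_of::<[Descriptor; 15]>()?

Header: @0: lock [1B, align 1] → 1; +3 pad (align 4); @4: gid [4B, align 4] → 8; @8: pid [8B, align 8] → 16; @16: cpu [8B, align 8] → 24; size 24, align 8
@0: flags [1B, align 1] → 1
@1: ack [8B, align 1] → 9
@9: version [24B, align 1] → 33
@33: checksum [4B, align 1] → 37
@37: magic [8B, align 1] → 45
@45: proto [1B, align 1] → 46
@46: port [2B, align 1] → 48
@48: dst [8B, align 1] → 56
@56: length [2B, align 1] → 58
size 58, align 1
array of 15: 15 × 58 = 870

870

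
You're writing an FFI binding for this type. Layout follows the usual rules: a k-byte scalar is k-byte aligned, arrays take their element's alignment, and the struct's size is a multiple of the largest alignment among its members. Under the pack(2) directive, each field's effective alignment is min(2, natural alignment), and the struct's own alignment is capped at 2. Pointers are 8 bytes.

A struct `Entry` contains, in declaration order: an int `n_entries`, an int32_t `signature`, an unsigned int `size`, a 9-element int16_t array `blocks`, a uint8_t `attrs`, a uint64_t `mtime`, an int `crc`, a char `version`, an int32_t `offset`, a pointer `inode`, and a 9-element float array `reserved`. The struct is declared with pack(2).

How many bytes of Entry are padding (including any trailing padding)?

2

@0: n_entries [4B, align 2] → 4
@4: signature [4B, align 2] → 8
@8: size [4B, align 2] → 12
@12: blocks [18B, align 2] → 30
@30: attrs [1B, align 1] → 31
+1 pad (align 2)
@32: mtime [8B, align 2] → 40
@40: crc [4B, align 2] → 44
@44: version [1B, align 1] → 45
+1 pad (align 2)
@46: offset [4B, align 2] → 50
@50: inode [8B, align 2] → 58
@58: reserved [36B, align 2] → 94
size 94, align 2
data bytes 92, size 94 → padding 2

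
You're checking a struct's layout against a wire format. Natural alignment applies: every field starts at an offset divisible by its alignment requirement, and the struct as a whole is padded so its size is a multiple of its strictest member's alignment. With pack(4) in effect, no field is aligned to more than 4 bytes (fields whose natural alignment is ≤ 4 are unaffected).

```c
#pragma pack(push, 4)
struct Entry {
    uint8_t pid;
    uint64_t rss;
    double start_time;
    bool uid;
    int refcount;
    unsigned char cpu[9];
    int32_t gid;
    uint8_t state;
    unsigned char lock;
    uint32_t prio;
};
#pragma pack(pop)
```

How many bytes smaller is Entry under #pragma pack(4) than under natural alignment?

4

natural layout:
  0..1  pid  (1B, 1-aligned)
  1..8  -- padding (7B)
  8..16  rss  (8B, 8-aligned)
  16..24  start_time  (8B, 8-aligned)
  24..25  uid  (1B, 1-aligned)
  25..28  -- padding (3B)
  28..32  refcount  (4B, 4-aligned)
  32..41  cpu  (9B, 1-aligned)
  41..44  -- padding (3B)
  44..48  gid  (4B, 4-aligned)
  48..49  state  (1B, 1-aligned)
  49..50  lock  (1B, 1-aligned)
  50..52  -- padding (2B)
  52..56  prio  (4B, 4-aligned)
  sizeof = 56, alignof = 8
packed(4) layout:
  0..1  pid  (1B, 1-aligned)
  1..4  -- padding (3B)
  4..12  rss  (8B, 4-aligned)
  12..20  start_time  (8B, 4-aligned)
  20..21  uid  (1B, 1-aligned)
  21..24  -- padding (3B)
  24..28  refcount  (4B, 4-aligned)
  28..37  cpu  (9B, 1-aligned)
  37..40  -- padding (3B)
  40..44  gid  (4B, 4-aligned)
  44..45  state  (1B, 1-aligned)
  45..46  lock  (1B, 1-aligned)
  46..48  -- padding (2B)
  48..52  prio  (4B, 4-aligned)
  sizeof = 52, alignof = 4
56 − 52 = 4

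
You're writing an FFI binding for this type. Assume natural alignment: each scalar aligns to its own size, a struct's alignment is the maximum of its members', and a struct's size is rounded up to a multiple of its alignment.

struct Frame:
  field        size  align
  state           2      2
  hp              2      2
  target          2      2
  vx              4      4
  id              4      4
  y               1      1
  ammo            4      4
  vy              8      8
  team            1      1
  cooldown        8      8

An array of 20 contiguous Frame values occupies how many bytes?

960

state at 0 (size 2, align 2) → ends 2
hp at 2 (size 2, align 2) → ends 4
target at 4 (size 2, align 2) → ends 6
pad 2 to align 4 for vx
vx at 8 (size 4, align 4) → ends 12
id at 12 (size 4, align 4) → ends 16
y at 16 (size 1, align 1) → ends 17
pad 3 to align 4 for ammo
ammo at 20 (size 4, align 4) → ends 24
vy at 24 (size 8, align 8) → ends 32
team at 32 (size 1, align 1) → ends 33
pad 7 to align 8 for cooldown
cooldown at 40 (size 8, align 8) → ends 48
total 48 bytes, alignment 8
array of 20: 20 × 48 = 960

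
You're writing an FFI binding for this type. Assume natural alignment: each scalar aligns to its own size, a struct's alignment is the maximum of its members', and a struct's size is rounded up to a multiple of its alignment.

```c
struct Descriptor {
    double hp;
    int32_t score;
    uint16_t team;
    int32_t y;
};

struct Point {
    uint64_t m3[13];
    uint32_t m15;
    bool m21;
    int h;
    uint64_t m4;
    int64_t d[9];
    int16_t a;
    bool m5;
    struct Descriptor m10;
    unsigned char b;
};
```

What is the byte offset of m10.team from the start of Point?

Descriptor: 0..8  hp  (8B, 8-aligned); 8..12  score  (4B, 4-aligned); 12..14  team  (2B, 2-aligned); 14..16  -- padding (2B); 16..20  y  (4B, 4-aligned); 20..24  -- tail padding (4B); sizeof = 24, alignof = 8
0..104  m3  (104B, 8-aligned)
104..108  m15  (4B, 4-aligned)
108..109  m21  (1B, 1-aligned)
109..112  -- padding (3B)
112..116  h  (4B, 4-aligned)
116..120  -- padding (4B)
120..128  m4  (8B, 8-aligned)
128..200  d  (72B, 8-aligned)
200..202  a  (2B, 2-aligned)
202..203  m5  (1B, 1-aligned)
203..208  -- padding (5B)
208..232  m10  (24B, 8-aligned)
within Descriptor: team at 12
208 + 12 = 220

220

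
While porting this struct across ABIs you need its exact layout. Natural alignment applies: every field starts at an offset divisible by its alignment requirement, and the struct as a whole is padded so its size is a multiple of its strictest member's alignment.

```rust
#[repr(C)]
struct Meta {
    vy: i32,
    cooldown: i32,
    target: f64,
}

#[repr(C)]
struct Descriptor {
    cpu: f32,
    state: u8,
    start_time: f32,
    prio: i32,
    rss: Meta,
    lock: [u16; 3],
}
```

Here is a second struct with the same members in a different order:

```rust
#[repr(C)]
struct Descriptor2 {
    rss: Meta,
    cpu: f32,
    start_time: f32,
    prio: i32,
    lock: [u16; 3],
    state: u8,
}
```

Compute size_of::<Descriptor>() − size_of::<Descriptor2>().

0

Meta: 0..4  vy  (4B, 4-aligned); 4..8  cooldown  (4B, 4-aligned); 8..16  target  (8B, 8-aligned); sizeof = 16, alignof = 8
0..4  cpu  (4B, 4-aligned)
4..5  state  (1B, 1-aligned)
5..8  -- padding (3B)
8..12  start_time  (4B, 4-aligned)
12..16  prio  (4B, 4-aligned)
16..32  rss  (16B, 8-aligned)
32..38  lock  (6B, 2-aligned)
38..40  -- tail padding (2B)
sizeof = 40, alignof = 8
— Descriptor2 —
0..16  rss  (16B, 8-aligned)
16..20  cpu  (4B, 4-aligned)
20..24  start_time  (4B, 4-aligned)
24..28  prio  (4B, 4-aligned)
28..34  lock  (6B, 2-aligned)
34..35  state  (1B, 1-aligned)
35..40  -- tail padding (5B)
sizeof = 40, alignof = 8
40 − 40 = 0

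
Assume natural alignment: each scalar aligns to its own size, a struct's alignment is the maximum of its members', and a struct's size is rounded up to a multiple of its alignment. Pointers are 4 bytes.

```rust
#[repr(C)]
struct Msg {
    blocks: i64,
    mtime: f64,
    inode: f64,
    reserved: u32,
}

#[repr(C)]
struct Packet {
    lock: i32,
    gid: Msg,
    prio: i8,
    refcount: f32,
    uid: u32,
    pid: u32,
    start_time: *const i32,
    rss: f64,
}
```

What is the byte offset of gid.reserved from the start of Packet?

32

Msg: blocks at 0 (size 8, align 8) → ends 8; mtime at 8 (size 8, align 8) → ends 16; inode at 16 (size 8, align 8) → ends 24; reserved at 24 (size 4, align 4) → ends 28; tail pad 4 to reach multiple of 8; total 32 bytes, alignment 8
lock at 0 (size 4, align 4) → ends 4
pad 4 to align 8 for gid
gid at 8 (size 32, align 8) → ends 40
within Msg: reserved at 24
8 + 24 = 32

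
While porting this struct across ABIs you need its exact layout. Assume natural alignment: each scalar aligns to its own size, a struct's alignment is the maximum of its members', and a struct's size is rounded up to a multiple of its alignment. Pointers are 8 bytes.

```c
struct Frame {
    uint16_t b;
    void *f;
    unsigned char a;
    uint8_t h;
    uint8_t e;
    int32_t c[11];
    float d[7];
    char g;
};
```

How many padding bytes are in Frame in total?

0..2  b  (2B, 2-aligned)
2..8  -- padding (6B)
8..16  f  (8B, 8-aligned)
16..17  a  (1B, 1-aligned)
17..18  h  (1B, 1-aligned)
18..19  e  (1B, 1-aligned)
19..20  -- padding (1B)
20..64  c  (44B, 4-aligned)
64..92  d  (28B, 4-aligned)
92..93  g  (1B, 1-aligned)
93..96  -- tail padding (3B)
sizeof = 96, alignof = 8
data bytes 86, size 96 → padding 10

10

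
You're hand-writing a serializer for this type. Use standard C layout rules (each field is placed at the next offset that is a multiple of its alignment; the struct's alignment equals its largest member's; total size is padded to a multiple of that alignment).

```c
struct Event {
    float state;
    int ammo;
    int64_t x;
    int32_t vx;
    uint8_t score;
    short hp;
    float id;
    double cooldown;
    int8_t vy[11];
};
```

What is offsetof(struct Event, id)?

state at 0 (size 4, align 4) → ends 4
ammo at 4 (size 4, align 4) → ends 8
x at 8 (size 8, align 8) → ends 16
vx at 16 (size 4, align 4) → ends 20
score at 20 (size 1, align 1) → ends 21
pad 1 to align 2 for hp
hp at 22 (size 2, align 2) → ends 24
id at 24 (size 4, align 4) → ends 28

24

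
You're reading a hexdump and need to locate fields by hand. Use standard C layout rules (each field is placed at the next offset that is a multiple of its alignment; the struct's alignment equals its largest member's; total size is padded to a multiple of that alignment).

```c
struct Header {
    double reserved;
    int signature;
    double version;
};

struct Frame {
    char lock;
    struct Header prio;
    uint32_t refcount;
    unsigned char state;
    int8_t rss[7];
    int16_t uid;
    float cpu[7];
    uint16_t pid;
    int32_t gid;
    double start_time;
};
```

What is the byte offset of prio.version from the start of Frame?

24

Header: @0: reserved [8B, align 8] → 8; @8: signature [4B, align 4] → 12; +4 pad (align 8); @16: version [8B, align 8] → 24; size 24, align 8
@0: lock [1B, align 1] → 1
+7 pad (align 8)
@8: prio [24B, align 8] → 32
within Header: version at 16
8 + 16 = 24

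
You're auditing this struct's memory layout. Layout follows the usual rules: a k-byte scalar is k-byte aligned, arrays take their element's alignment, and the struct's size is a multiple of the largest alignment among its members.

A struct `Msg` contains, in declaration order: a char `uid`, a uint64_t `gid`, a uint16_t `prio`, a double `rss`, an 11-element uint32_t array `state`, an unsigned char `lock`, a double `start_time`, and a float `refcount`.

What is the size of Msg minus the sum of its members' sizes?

20

@0: uid [1B, align 1] → 1
+7 pad (align 8)
@8: gid [8B, align 8] → 16
@16: prio [2B, align 2] → 18
+6 pad (align 8)
@24: rss [8B, align 8] → 32
@32: state [44B, align 4] → 76
@76: lock [1B, align 1] → 77
+3 pad (align 8)
@80: start_time [8B, align 8] → 88
@88: refcount [4B, align 4] → 92
+4 tail pad (align 8)
size 96, align 8
data bytes 76, size 96 → padding 20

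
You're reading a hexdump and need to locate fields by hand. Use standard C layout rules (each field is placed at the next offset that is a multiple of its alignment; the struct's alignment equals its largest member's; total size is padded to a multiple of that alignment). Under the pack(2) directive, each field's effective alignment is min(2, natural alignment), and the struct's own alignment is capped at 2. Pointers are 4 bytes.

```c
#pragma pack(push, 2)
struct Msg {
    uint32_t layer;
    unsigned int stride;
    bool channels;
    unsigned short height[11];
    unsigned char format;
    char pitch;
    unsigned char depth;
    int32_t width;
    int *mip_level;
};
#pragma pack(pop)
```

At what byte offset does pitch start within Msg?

@0: layer [4B, align 2] → 4
@4: stride [4B, align 2] → 8
@8: channels [1B, align 1] → 9
+1 pad (align 2)
@10: height [22B, align 2] → 32
@32: format [1B, align 1] → 33
@33: pitch [1B, align 1] → 34

33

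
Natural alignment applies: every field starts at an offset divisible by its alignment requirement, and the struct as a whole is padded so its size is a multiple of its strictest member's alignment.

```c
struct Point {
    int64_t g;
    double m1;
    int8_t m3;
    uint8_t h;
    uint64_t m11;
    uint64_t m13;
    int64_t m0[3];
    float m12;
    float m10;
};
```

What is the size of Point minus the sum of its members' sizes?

0..8  g  (8B, 8-aligned)
8..16  m1  (8B, 8-aligned)
16..17  m3  (1B, 1-aligned)
17..18  h  (1B, 1-aligned)
18..24  -- padding (6B)
24..32  m11  (8B, 8-aligned)
32..40  m13  (8B, 8-aligned)
40..64  m0  (24B, 8-aligned)
64..68  m12  (4B, 4-aligned)
68..72  m10  (4B, 4-aligned)
sizeof = 72, alignof = 8
data bytes 66, size 72 → padding 6

6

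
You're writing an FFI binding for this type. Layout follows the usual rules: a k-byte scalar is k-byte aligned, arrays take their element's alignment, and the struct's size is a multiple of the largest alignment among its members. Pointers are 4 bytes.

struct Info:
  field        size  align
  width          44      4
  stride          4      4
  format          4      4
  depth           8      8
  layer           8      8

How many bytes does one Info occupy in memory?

72

width at 0 (size 44, align 4) → ends 44
stride at 44 (size 4, align 4) → ends 48
format at 48 (size 4, align 4) → ends 52
pad 4 to align 8 for depth
depth at 56 (size 8, align 8) → ends 64
layer at 64 (size 8, align 8) → ends 72
total 72 bytes, alignment 8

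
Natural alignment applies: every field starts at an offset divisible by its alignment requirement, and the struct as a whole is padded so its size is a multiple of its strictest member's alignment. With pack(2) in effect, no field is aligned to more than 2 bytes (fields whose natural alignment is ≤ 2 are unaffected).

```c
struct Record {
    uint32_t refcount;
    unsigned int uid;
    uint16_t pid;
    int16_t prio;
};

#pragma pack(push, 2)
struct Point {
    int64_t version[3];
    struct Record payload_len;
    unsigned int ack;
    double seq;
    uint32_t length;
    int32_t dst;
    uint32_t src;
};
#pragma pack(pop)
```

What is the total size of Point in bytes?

60

Record: 0..4  refcount  (4B, 4-aligned); 4..8  uid  (4B, 4-aligned); 8..10  pid  (2B, 2-aligned); 10..12  prio  (2B, 2-aligned); sizeof = 12, alignof = 4
0..24  version  (24B, 2-aligned)
24..36  payload_len  (12B, 2-aligned)
36..40  ack  (4B, 2-aligned)
40..48  seq  (8B, 2-aligned)
48..52  length  (4B, 2-aligned)
52..56  dst  (4B, 2-aligned)
56..60  src  (4B, 2-aligned)
sizeof = 60, alignof = 2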